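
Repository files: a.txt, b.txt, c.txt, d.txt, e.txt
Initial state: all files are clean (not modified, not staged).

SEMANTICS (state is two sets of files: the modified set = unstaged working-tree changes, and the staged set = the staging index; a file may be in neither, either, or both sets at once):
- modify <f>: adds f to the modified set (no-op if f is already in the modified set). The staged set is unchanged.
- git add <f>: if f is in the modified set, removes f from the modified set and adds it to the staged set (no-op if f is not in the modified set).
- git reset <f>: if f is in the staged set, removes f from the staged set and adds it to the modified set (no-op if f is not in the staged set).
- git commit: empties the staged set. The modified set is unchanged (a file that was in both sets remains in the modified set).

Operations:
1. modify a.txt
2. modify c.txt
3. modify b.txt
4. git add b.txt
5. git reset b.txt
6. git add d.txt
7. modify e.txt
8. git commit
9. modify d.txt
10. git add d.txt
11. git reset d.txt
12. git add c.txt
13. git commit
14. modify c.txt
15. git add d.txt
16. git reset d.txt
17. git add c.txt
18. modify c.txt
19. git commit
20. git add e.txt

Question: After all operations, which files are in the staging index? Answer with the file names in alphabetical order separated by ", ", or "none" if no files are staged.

Answer: e.txt

Derivation:
After op 1 (modify a.txt): modified={a.txt} staged={none}
After op 2 (modify c.txt): modified={a.txt, c.txt} staged={none}
After op 3 (modify b.txt): modified={a.txt, b.txt, c.txt} staged={none}
After op 4 (git add b.txt): modified={a.txt, c.txt} staged={b.txt}
After op 5 (git reset b.txt): modified={a.txt, b.txt, c.txt} staged={none}
After op 6 (git add d.txt): modified={a.txt, b.txt, c.txt} staged={none}
After op 7 (modify e.txt): modified={a.txt, b.txt, c.txt, e.txt} staged={none}
After op 8 (git commit): modified={a.txt, b.txt, c.txt, e.txt} staged={none}
After op 9 (modify d.txt): modified={a.txt, b.txt, c.txt, d.txt, e.txt} staged={none}
After op 10 (git add d.txt): modified={a.txt, b.txt, c.txt, e.txt} staged={d.txt}
After op 11 (git reset d.txt): modified={a.txt, b.txt, c.txt, d.txt, e.txt} staged={none}
After op 12 (git add c.txt): modified={a.txt, b.txt, d.txt, e.txt} staged={c.txt}
After op 13 (git commit): modified={a.txt, b.txt, d.txt, e.txt} staged={none}
After op 14 (modify c.txt): modified={a.txt, b.txt, c.txt, d.txt, e.txt} staged={none}
After op 15 (git add d.txt): modified={a.txt, b.txt, c.txt, e.txt} staged={d.txt}
After op 16 (git reset d.txt): modified={a.txt, b.txt, c.txt, d.txt, e.txt} staged={none}
After op 17 (git add c.txt): modified={a.txt, b.txt, d.txt, e.txt} staged={c.txt}
After op 18 (modify c.txt): modified={a.txt, b.txt, c.txt, d.txt, e.txt} staged={c.txt}
After op 19 (git commit): modified={a.txt, b.txt, c.txt, d.txt, e.txt} staged={none}
After op 20 (git add e.txt): modified={a.txt, b.txt, c.txt, d.txt} staged={e.txt}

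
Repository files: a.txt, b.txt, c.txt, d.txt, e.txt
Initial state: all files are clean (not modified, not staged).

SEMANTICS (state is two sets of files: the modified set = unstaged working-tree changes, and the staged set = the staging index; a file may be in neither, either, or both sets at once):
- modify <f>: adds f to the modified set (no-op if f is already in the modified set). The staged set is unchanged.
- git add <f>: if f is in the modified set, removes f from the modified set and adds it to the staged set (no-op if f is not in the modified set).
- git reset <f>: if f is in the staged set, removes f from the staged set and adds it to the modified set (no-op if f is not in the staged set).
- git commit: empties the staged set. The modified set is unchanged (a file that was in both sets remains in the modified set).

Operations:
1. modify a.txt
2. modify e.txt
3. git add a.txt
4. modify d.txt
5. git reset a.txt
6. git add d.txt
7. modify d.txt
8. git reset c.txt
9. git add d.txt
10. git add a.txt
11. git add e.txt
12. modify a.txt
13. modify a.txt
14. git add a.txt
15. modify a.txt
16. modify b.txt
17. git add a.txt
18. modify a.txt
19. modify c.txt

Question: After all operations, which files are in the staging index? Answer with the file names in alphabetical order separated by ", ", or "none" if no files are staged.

Answer: a.txt, d.txt, e.txt

Derivation:
After op 1 (modify a.txt): modified={a.txt} staged={none}
After op 2 (modify e.txt): modified={a.txt, e.txt} staged={none}
After op 3 (git add a.txt): modified={e.txt} staged={a.txt}
After op 4 (modify d.txt): modified={d.txt, e.txt} staged={a.txt}
After op 5 (git reset a.txt): modified={a.txt, d.txt, e.txt} staged={none}
After op 6 (git add d.txt): modified={a.txt, e.txt} staged={d.txt}
After op 7 (modify d.txt): modified={a.txt, d.txt, e.txt} staged={d.txt}
After op 8 (git reset c.txt): modified={a.txt, d.txt, e.txt} staged={d.txt}
After op 9 (git add d.txt): modified={a.txt, e.txt} staged={d.txt}
After op 10 (git add a.txt): modified={e.txt} staged={a.txt, d.txt}
After op 11 (git add e.txt): modified={none} staged={a.txt, d.txt, e.txt}
After op 12 (modify a.txt): modified={a.txt} staged={a.txt, d.txt, e.txt}
After op 13 (modify a.txt): modified={a.txt} staged={a.txt, d.txt, e.txt}
After op 14 (git add a.txt): modified={none} staged={a.txt, d.txt, e.txt}
After op 15 (modify a.txt): modified={a.txt} staged={a.txt, d.txt, e.txt}
After op 16 (modify b.txt): modified={a.txt, b.txt} staged={a.txt, d.txt, e.txt}
After op 17 (git add a.txt): modified={b.txt} staged={a.txt, d.txt, e.txt}
After op 18 (modify a.txt): modified={a.txt, b.txt} staged={a.txt, d.txt, e.txt}
After op 19 (modify c.txt): modified={a.txt, b.txt, c.txt} staged={a.txt, d.txt, e.txt}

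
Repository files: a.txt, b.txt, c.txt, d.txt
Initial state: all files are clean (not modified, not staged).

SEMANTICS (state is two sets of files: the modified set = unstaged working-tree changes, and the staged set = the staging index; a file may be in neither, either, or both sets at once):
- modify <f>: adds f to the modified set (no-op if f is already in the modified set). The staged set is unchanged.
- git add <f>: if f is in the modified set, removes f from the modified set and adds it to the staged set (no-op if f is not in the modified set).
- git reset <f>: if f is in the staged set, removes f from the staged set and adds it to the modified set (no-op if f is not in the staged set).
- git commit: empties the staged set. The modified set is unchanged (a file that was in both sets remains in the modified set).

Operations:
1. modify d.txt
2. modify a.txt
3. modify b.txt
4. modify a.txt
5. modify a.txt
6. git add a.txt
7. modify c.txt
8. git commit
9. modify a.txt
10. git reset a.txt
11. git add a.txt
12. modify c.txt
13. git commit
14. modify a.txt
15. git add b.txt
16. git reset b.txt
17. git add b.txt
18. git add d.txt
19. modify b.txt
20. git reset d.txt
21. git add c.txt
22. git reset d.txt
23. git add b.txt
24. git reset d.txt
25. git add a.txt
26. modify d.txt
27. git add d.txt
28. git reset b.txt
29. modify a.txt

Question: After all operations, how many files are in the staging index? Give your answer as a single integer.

After op 1 (modify d.txt): modified={d.txt} staged={none}
After op 2 (modify a.txt): modified={a.txt, d.txt} staged={none}
After op 3 (modify b.txt): modified={a.txt, b.txt, d.txt} staged={none}
After op 4 (modify a.txt): modified={a.txt, b.txt, d.txt} staged={none}
After op 5 (modify a.txt): modified={a.txt, b.txt, d.txt} staged={none}
After op 6 (git add a.txt): modified={b.txt, d.txt} staged={a.txt}
After op 7 (modify c.txt): modified={b.txt, c.txt, d.txt} staged={a.txt}
After op 8 (git commit): modified={b.txt, c.txt, d.txt} staged={none}
After op 9 (modify a.txt): modified={a.txt, b.txt, c.txt, d.txt} staged={none}
After op 10 (git reset a.txt): modified={a.txt, b.txt, c.txt, d.txt} staged={none}
After op 11 (git add a.txt): modified={b.txt, c.txt, d.txt} staged={a.txt}
After op 12 (modify c.txt): modified={b.txt, c.txt, d.txt} staged={a.txt}
After op 13 (git commit): modified={b.txt, c.txt, d.txt} staged={none}
After op 14 (modify a.txt): modified={a.txt, b.txt, c.txt, d.txt} staged={none}
After op 15 (git add b.txt): modified={a.txt, c.txt, d.txt} staged={b.txt}
After op 16 (git reset b.txt): modified={a.txt, b.txt, c.txt, d.txt} staged={none}
After op 17 (git add b.txt): modified={a.txt, c.txt, d.txt} staged={b.txt}
After op 18 (git add d.txt): modified={a.txt, c.txt} staged={b.txt, d.txt}
After op 19 (modify b.txt): modified={a.txt, b.txt, c.txt} staged={b.txt, d.txt}
After op 20 (git reset d.txt): modified={a.txt, b.txt, c.txt, d.txt} staged={b.txt}
After op 21 (git add c.txt): modified={a.txt, b.txt, d.txt} staged={b.txt, c.txt}
After op 22 (git reset d.txt): modified={a.txt, b.txt, d.txt} staged={b.txt, c.txt}
After op 23 (git add b.txt): modified={a.txt, d.txt} staged={b.txt, c.txt}
After op 24 (git reset d.txt): modified={a.txt, d.txt} staged={b.txt, c.txt}
After op 25 (git add a.txt): modified={d.txt} staged={a.txt, b.txt, c.txt}
After op 26 (modify d.txt): modified={d.txt} staged={a.txt, b.txt, c.txt}
After op 27 (git add d.txt): modified={none} staged={a.txt, b.txt, c.txt, d.txt}
After op 28 (git reset b.txt): modified={b.txt} staged={a.txt, c.txt, d.txt}
After op 29 (modify a.txt): modified={a.txt, b.txt} staged={a.txt, c.txt, d.txt}
Final staged set: {a.txt, c.txt, d.txt} -> count=3

Answer: 3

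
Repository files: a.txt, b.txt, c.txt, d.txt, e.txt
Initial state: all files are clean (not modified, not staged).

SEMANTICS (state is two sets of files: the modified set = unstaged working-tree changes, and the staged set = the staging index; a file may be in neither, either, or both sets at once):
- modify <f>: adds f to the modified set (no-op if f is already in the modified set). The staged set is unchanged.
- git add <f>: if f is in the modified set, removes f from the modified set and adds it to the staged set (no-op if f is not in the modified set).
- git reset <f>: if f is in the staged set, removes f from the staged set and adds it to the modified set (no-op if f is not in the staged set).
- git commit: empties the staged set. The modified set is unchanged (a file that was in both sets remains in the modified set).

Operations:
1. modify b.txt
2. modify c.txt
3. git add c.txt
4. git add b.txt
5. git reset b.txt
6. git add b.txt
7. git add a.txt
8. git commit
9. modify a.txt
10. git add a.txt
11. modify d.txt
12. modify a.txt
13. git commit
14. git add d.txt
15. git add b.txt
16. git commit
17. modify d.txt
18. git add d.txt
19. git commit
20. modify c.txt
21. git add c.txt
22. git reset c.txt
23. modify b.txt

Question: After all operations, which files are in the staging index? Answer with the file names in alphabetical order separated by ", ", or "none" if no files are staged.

After op 1 (modify b.txt): modified={b.txt} staged={none}
After op 2 (modify c.txt): modified={b.txt, c.txt} staged={none}
After op 3 (git add c.txt): modified={b.txt} staged={c.txt}
After op 4 (git add b.txt): modified={none} staged={b.txt, c.txt}
After op 5 (git reset b.txt): modified={b.txt} staged={c.txt}
After op 6 (git add b.txt): modified={none} staged={b.txt, c.txt}
After op 7 (git add a.txt): modified={none} staged={b.txt, c.txt}
After op 8 (git commit): modified={none} staged={none}
After op 9 (modify a.txt): modified={a.txt} staged={none}
After op 10 (git add a.txt): modified={none} staged={a.txt}
After op 11 (modify d.txt): modified={d.txt} staged={a.txt}
After op 12 (modify a.txt): modified={a.txt, d.txt} staged={a.txt}
After op 13 (git commit): modified={a.txt, d.txt} staged={none}
After op 14 (git add d.txt): modified={a.txt} staged={d.txt}
After op 15 (git add b.txt): modified={a.txt} staged={d.txt}
After op 16 (git commit): modified={a.txt} staged={none}
After op 17 (modify d.txt): modified={a.txt, d.txt} staged={none}
After op 18 (git add d.txt): modified={a.txt} staged={d.txt}
After op 19 (git commit): modified={a.txt} staged={none}
After op 20 (modify c.txt): modified={a.txt, c.txt} staged={none}
After op 21 (git add c.txt): modified={a.txt} staged={c.txt}
After op 22 (git reset c.txt): modified={a.txt, c.txt} staged={none}
After op 23 (modify b.txt): modified={a.txt, b.txt, c.txt} staged={none}

Answer: none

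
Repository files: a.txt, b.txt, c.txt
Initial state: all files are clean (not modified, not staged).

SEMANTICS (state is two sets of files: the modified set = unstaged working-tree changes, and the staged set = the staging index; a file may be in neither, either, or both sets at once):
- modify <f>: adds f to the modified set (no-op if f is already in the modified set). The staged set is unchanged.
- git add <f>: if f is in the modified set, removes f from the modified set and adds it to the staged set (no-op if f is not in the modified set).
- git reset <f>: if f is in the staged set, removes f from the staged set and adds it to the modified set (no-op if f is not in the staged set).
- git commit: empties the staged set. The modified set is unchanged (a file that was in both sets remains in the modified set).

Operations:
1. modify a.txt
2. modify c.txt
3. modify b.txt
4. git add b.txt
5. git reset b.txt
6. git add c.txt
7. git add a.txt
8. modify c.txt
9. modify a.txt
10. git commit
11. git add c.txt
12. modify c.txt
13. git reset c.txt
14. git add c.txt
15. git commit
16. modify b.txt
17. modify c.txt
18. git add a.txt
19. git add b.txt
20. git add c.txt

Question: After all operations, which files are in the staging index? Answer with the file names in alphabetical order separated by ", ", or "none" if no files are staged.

Answer: a.txt, b.txt, c.txt

Derivation:
After op 1 (modify a.txt): modified={a.txt} staged={none}
After op 2 (modify c.txt): modified={a.txt, c.txt} staged={none}
After op 3 (modify b.txt): modified={a.txt, b.txt, c.txt} staged={none}
After op 4 (git add b.txt): modified={a.txt, c.txt} staged={b.txt}
After op 5 (git reset b.txt): modified={a.txt, b.txt, c.txt} staged={none}
After op 6 (git add c.txt): modified={a.txt, b.txt} staged={c.txt}
After op 7 (git add a.txt): modified={b.txt} staged={a.txt, c.txt}
After op 8 (modify c.txt): modified={b.txt, c.txt} staged={a.txt, c.txt}
After op 9 (modify a.txt): modified={a.txt, b.txt, c.txt} staged={a.txt, c.txt}
After op 10 (git commit): modified={a.txt, b.txt, c.txt} staged={none}
After op 11 (git add c.txt): modified={a.txt, b.txt} staged={c.txt}
After op 12 (modify c.txt): modified={a.txt, b.txt, c.txt} staged={c.txt}
After op 13 (git reset c.txt): modified={a.txt, b.txt, c.txt} staged={none}
After op 14 (git add c.txt): modified={a.txt, b.txt} staged={c.txt}
After op 15 (git commit): modified={a.txt, b.txt} staged={none}
After op 16 (modify b.txt): modified={a.txt, b.txt} staged={none}
After op 17 (modify c.txt): modified={a.txt, b.txt, c.txt} staged={none}
After op 18 (git add a.txt): modified={b.txt, c.txt} staged={a.txt}
After op 19 (git add b.txt): modified={c.txt} staged={a.txt, b.txt}
After op 20 (git add c.txt): modified={none} staged={a.txt, b.txt, c.txt}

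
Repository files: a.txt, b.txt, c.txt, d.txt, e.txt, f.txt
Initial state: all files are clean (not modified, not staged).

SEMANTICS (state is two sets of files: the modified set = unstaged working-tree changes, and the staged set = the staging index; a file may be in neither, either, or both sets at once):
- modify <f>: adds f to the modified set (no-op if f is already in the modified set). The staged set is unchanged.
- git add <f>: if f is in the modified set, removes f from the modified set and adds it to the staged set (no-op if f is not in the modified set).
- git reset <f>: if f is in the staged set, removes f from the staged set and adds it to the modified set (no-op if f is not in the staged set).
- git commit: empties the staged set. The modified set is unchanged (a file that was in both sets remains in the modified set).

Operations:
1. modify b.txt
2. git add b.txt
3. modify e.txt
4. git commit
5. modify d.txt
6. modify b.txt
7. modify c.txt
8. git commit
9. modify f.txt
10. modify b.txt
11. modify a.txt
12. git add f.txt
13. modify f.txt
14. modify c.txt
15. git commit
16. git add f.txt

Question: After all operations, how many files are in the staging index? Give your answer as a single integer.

After op 1 (modify b.txt): modified={b.txt} staged={none}
After op 2 (git add b.txt): modified={none} staged={b.txt}
After op 3 (modify e.txt): modified={e.txt} staged={b.txt}
After op 4 (git commit): modified={e.txt} staged={none}
After op 5 (modify d.txt): modified={d.txt, e.txt} staged={none}
After op 6 (modify b.txt): modified={b.txt, d.txt, e.txt} staged={none}
After op 7 (modify c.txt): modified={b.txt, c.txt, d.txt, e.txt} staged={none}
After op 8 (git commit): modified={b.txt, c.txt, d.txt, e.txt} staged={none}
After op 9 (modify f.txt): modified={b.txt, c.txt, d.txt, e.txt, f.txt} staged={none}
After op 10 (modify b.txt): modified={b.txt, c.txt, d.txt, e.txt, f.txt} staged={none}
After op 11 (modify a.txt): modified={a.txt, b.txt, c.txt, d.txt, e.txt, f.txt} staged={none}
After op 12 (git add f.txt): modified={a.txt, b.txt, c.txt, d.txt, e.txt} staged={f.txt}
After op 13 (modify f.txt): modified={a.txt, b.txt, c.txt, d.txt, e.txt, f.txt} staged={f.txt}
After op 14 (modify c.txt): modified={a.txt, b.txt, c.txt, d.txt, e.txt, f.txt} staged={f.txt}
After op 15 (git commit): modified={a.txt, b.txt, c.txt, d.txt, e.txt, f.txt} staged={none}
After op 16 (git add f.txt): modified={a.txt, b.txt, c.txt, d.txt, e.txt} staged={f.txt}
Final staged set: {f.txt} -> count=1

Answer: 1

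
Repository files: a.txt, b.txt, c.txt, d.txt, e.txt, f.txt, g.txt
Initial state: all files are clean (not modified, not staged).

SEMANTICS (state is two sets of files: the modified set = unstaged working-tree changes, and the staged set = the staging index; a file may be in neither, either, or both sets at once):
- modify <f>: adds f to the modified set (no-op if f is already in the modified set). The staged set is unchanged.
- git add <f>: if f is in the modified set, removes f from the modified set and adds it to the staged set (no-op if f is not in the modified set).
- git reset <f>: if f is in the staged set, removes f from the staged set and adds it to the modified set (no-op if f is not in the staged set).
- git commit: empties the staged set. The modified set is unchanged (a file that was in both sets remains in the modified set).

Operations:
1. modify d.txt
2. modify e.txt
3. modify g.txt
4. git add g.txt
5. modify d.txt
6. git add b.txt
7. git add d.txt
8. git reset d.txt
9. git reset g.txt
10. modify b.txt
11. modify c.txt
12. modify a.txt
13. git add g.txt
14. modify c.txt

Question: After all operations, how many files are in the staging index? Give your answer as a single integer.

Answer: 1

Derivation:
After op 1 (modify d.txt): modified={d.txt} staged={none}
After op 2 (modify e.txt): modified={d.txt, e.txt} staged={none}
After op 3 (modify g.txt): modified={d.txt, e.txt, g.txt} staged={none}
After op 4 (git add g.txt): modified={d.txt, e.txt} staged={g.txt}
After op 5 (modify d.txt): modified={d.txt, e.txt} staged={g.txt}
After op 6 (git add b.txt): modified={d.txt, e.txt} staged={g.txt}
After op 7 (git add d.txt): modified={e.txt} staged={d.txt, g.txt}
After op 8 (git reset d.txt): modified={d.txt, e.txt} staged={g.txt}
After op 9 (git reset g.txt): modified={d.txt, e.txt, g.txt} staged={none}
After op 10 (modify b.txt): modified={b.txt, d.txt, e.txt, g.txt} staged={none}
After op 11 (modify c.txt): modified={b.txt, c.txt, d.txt, e.txt, g.txt} staged={none}
After op 12 (modify a.txt): modified={a.txt, b.txt, c.txt, d.txt, e.txt, g.txt} staged={none}
After op 13 (git add g.txt): modified={a.txt, b.txt, c.txt, d.txt, e.txt} staged={g.txt}
After op 14 (modify c.txt): modified={a.txt, b.txt, c.txt, d.txt, e.txt} staged={g.txt}
Final staged set: {g.txt} -> count=1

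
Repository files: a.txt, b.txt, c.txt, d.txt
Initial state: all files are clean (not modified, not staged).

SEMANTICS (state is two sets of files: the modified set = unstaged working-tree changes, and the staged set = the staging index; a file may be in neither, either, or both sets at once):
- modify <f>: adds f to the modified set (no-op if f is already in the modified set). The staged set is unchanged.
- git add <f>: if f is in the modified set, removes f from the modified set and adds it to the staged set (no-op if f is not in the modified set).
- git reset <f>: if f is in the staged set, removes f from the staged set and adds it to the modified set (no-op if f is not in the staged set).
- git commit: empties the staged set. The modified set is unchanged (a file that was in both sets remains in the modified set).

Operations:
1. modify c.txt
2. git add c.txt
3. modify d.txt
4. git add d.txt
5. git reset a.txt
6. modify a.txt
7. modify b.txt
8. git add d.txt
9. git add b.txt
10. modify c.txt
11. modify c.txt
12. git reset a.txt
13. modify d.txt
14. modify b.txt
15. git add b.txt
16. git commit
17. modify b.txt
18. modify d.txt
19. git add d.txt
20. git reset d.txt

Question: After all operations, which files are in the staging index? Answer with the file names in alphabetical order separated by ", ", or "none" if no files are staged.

After op 1 (modify c.txt): modified={c.txt} staged={none}
After op 2 (git add c.txt): modified={none} staged={c.txt}
After op 3 (modify d.txt): modified={d.txt} staged={c.txt}
After op 4 (git add d.txt): modified={none} staged={c.txt, d.txt}
After op 5 (git reset a.txt): modified={none} staged={c.txt, d.txt}
After op 6 (modify a.txt): modified={a.txt} staged={c.txt, d.txt}
After op 7 (modify b.txt): modified={a.txt, b.txt} staged={c.txt, d.txt}
After op 8 (git add d.txt): modified={a.txt, b.txt} staged={c.txt, d.txt}
After op 9 (git add b.txt): modified={a.txt} staged={b.txt, c.txt, d.txt}
After op 10 (modify c.txt): modified={a.txt, c.txt} staged={b.txt, c.txt, d.txt}
After op 11 (modify c.txt): modified={a.txt, c.txt} staged={b.txt, c.txt, d.txt}
After op 12 (git reset a.txt): modified={a.txt, c.txt} staged={b.txt, c.txt, d.txt}
After op 13 (modify d.txt): modified={a.txt, c.txt, d.txt} staged={b.txt, c.txt, d.txt}
After op 14 (modify b.txt): modified={a.txt, b.txt, c.txt, d.txt} staged={b.txt, c.txt, d.txt}
After op 15 (git add b.txt): modified={a.txt, c.txt, d.txt} staged={b.txt, c.txt, d.txt}
After op 16 (git commit): modified={a.txt, c.txt, d.txt} staged={none}
After op 17 (modify b.txt): modified={a.txt, b.txt, c.txt, d.txt} staged={none}
After op 18 (modify d.txt): modified={a.txt, b.txt, c.txt, d.txt} staged={none}
After op 19 (git add d.txt): modified={a.txt, b.txt, c.txt} staged={d.txt}
After op 20 (git reset d.txt): modified={a.txt, b.txt, c.txt, d.txt} staged={none}

Answer: none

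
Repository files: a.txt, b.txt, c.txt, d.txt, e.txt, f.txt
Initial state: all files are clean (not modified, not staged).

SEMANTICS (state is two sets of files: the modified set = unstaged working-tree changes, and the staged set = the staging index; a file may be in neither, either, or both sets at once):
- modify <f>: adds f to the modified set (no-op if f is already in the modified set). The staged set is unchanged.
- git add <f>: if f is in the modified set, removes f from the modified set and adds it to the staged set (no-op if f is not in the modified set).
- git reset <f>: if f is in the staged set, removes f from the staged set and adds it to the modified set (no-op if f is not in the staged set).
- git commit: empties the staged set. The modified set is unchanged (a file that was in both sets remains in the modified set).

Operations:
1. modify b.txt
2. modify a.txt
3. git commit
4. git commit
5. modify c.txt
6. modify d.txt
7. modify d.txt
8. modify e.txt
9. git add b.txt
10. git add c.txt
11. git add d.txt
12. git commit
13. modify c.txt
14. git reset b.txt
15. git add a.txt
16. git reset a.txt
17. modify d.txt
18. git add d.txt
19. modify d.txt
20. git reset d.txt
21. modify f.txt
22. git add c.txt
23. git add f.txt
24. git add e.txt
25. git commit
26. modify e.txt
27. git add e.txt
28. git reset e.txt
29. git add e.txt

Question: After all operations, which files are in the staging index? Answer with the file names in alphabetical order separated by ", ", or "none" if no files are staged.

After op 1 (modify b.txt): modified={b.txt} staged={none}
After op 2 (modify a.txt): modified={a.txt, b.txt} staged={none}
After op 3 (git commit): modified={a.txt, b.txt} staged={none}
After op 4 (git commit): modified={a.txt, b.txt} staged={none}
After op 5 (modify c.txt): modified={a.txt, b.txt, c.txt} staged={none}
After op 6 (modify d.txt): modified={a.txt, b.txt, c.txt, d.txt} staged={none}
After op 7 (modify d.txt): modified={a.txt, b.txt, c.txt, d.txt} staged={none}
After op 8 (modify e.txt): modified={a.txt, b.txt, c.txt, d.txt, e.txt} staged={none}
After op 9 (git add b.txt): modified={a.txt, c.txt, d.txt, e.txt} staged={b.txt}
After op 10 (git add c.txt): modified={a.txt, d.txt, e.txt} staged={b.txt, c.txt}
After op 11 (git add d.txt): modified={a.txt, e.txt} staged={b.txt, c.txt, d.txt}
After op 12 (git commit): modified={a.txt, e.txt} staged={none}
After op 13 (modify c.txt): modified={a.txt, c.txt, e.txt} staged={none}
After op 14 (git reset b.txt): modified={a.txt, c.txt, e.txt} staged={none}
After op 15 (git add a.txt): modified={c.txt, e.txt} staged={a.txt}
After op 16 (git reset a.txt): modified={a.txt, c.txt, e.txt} staged={none}
After op 17 (modify d.txt): modified={a.txt, c.txt, d.txt, e.txt} staged={none}
After op 18 (git add d.txt): modified={a.txt, c.txt, e.txt} staged={d.txt}
After op 19 (modify d.txt): modified={a.txt, c.txt, d.txt, e.txt} staged={d.txt}
After op 20 (git reset d.txt): modified={a.txt, c.txt, d.txt, e.txt} staged={none}
After op 21 (modify f.txt): modified={a.txt, c.txt, d.txt, e.txt, f.txt} staged={none}
After op 22 (git add c.txt): modified={a.txt, d.txt, e.txt, f.txt} staged={c.txt}
After op 23 (git add f.txt): modified={a.txt, d.txt, e.txt} staged={c.txt, f.txt}
After op 24 (git add e.txt): modified={a.txt, d.txt} staged={c.txt, e.txt, f.txt}
After op 25 (git commit): modified={a.txt, d.txt} staged={none}
After op 26 (modify e.txt): modified={a.txt, d.txt, e.txt} staged={none}
After op 27 (git add e.txt): modified={a.txt, d.txt} staged={e.txt}
After op 28 (git reset e.txt): modified={a.txt, d.txt, e.txt} staged={none}
After op 29 (git add e.txt): modified={a.txt, d.txt} staged={e.txt}

Answer: e.txt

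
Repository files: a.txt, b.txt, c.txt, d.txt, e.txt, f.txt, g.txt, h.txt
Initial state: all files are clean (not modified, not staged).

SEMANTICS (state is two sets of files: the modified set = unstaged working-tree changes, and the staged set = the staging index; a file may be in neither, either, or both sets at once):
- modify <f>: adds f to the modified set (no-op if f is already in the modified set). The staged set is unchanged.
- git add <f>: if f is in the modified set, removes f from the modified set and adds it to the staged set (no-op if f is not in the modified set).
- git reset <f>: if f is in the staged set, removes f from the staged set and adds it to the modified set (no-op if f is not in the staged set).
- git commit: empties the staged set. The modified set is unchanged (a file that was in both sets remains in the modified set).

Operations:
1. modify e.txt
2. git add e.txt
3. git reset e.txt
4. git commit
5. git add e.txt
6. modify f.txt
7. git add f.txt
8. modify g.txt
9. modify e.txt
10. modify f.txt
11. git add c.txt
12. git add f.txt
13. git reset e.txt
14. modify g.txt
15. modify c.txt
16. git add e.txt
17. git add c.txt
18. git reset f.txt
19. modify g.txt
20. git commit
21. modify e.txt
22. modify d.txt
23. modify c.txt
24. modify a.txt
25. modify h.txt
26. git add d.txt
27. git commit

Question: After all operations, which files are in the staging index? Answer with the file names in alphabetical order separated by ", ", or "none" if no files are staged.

After op 1 (modify e.txt): modified={e.txt} staged={none}
After op 2 (git add e.txt): modified={none} staged={e.txt}
After op 3 (git reset e.txt): modified={e.txt} staged={none}
After op 4 (git commit): modified={e.txt} staged={none}
After op 5 (git add e.txt): modified={none} staged={e.txt}
After op 6 (modify f.txt): modified={f.txt} staged={e.txt}
After op 7 (git add f.txt): modified={none} staged={e.txt, f.txt}
After op 8 (modify g.txt): modified={g.txt} staged={e.txt, f.txt}
After op 9 (modify e.txt): modified={e.txt, g.txt} staged={e.txt, f.txt}
After op 10 (modify f.txt): modified={e.txt, f.txt, g.txt} staged={e.txt, f.txt}
After op 11 (git add c.txt): modified={e.txt, f.txt, g.txt} staged={e.txt, f.txt}
After op 12 (git add f.txt): modified={e.txt, g.txt} staged={e.txt, f.txt}
After op 13 (git reset e.txt): modified={e.txt, g.txt} staged={f.txt}
After op 14 (modify g.txt): modified={e.txt, g.txt} staged={f.txt}
After op 15 (modify c.txt): modified={c.txt, e.txt, g.txt} staged={f.txt}
After op 16 (git add e.txt): modified={c.txt, g.txt} staged={e.txt, f.txt}
After op 17 (git add c.txt): modified={g.txt} staged={c.txt, e.txt, f.txt}
After op 18 (git reset f.txt): modified={f.txt, g.txt} staged={c.txt, e.txt}
After op 19 (modify g.txt): modified={f.txt, g.txt} staged={c.txt, e.txt}
After op 20 (git commit): modified={f.txt, g.txt} staged={none}
After op 21 (modify e.txt): modified={e.txt, f.txt, g.txt} staged={none}
After op 22 (modify d.txt): modified={d.txt, e.txt, f.txt, g.txt} staged={none}
After op 23 (modify c.txt): modified={c.txt, d.txt, e.txt, f.txt, g.txt} staged={none}
After op 24 (modify a.txt): modified={a.txt, c.txt, d.txt, e.txt, f.txt, g.txt} staged={none}
After op 25 (modify h.txt): modified={a.txt, c.txt, d.txt, e.txt, f.txt, g.txt, h.txt} staged={none}
After op 26 (git add d.txt): modified={a.txt, c.txt, e.txt, f.txt, g.txt, h.txt} staged={d.txt}
After op 27 (git commit): modified={a.txt, c.txt, e.txt, f.txt, g.txt, h.txt} staged={none}

Answer: none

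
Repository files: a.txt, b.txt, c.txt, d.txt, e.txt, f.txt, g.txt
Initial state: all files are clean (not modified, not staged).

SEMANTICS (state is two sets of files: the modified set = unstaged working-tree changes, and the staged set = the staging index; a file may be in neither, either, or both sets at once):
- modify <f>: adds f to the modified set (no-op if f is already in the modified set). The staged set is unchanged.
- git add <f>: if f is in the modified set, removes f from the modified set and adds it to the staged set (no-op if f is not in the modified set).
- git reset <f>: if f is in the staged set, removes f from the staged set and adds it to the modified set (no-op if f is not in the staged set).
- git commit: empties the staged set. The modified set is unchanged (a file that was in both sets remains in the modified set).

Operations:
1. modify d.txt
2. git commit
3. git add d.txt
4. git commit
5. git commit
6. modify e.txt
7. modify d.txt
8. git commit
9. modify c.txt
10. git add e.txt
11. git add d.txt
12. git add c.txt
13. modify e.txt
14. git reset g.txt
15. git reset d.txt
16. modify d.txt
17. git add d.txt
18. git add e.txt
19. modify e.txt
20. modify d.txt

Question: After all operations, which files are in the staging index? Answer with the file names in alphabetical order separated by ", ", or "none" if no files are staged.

After op 1 (modify d.txt): modified={d.txt} staged={none}
After op 2 (git commit): modified={d.txt} staged={none}
After op 3 (git add d.txt): modified={none} staged={d.txt}
After op 4 (git commit): modified={none} staged={none}
After op 5 (git commit): modified={none} staged={none}
After op 6 (modify e.txt): modified={e.txt} staged={none}
After op 7 (modify d.txt): modified={d.txt, e.txt} staged={none}
After op 8 (git commit): modified={d.txt, e.txt} staged={none}
After op 9 (modify c.txt): modified={c.txt, d.txt, e.txt} staged={none}
After op 10 (git add e.txt): modified={c.txt, d.txt} staged={e.txt}
After op 11 (git add d.txt): modified={c.txt} staged={d.txt, e.txt}
After op 12 (git add c.txt): modified={none} staged={c.txt, d.txt, e.txt}
After op 13 (modify e.txt): modified={e.txt} staged={c.txt, d.txt, e.txt}
After op 14 (git reset g.txt): modified={e.txt} staged={c.txt, d.txt, e.txt}
After op 15 (git reset d.txt): modified={d.txt, e.txt} staged={c.txt, e.txt}
After op 16 (modify d.txt): modified={d.txt, e.txt} staged={c.txt, e.txt}
After op 17 (git add d.txt): modified={e.txt} staged={c.txt, d.txt, e.txt}
After op 18 (git add e.txt): modified={none} staged={c.txt, d.txt, e.txt}
After op 19 (modify e.txt): modified={e.txt} staged={c.txt, d.txt, e.txt}
After op 20 (modify d.txt): modified={d.txt, e.txt} staged={c.txt, d.txt, e.txt}

Answer: c.txt, d.txt, e.txt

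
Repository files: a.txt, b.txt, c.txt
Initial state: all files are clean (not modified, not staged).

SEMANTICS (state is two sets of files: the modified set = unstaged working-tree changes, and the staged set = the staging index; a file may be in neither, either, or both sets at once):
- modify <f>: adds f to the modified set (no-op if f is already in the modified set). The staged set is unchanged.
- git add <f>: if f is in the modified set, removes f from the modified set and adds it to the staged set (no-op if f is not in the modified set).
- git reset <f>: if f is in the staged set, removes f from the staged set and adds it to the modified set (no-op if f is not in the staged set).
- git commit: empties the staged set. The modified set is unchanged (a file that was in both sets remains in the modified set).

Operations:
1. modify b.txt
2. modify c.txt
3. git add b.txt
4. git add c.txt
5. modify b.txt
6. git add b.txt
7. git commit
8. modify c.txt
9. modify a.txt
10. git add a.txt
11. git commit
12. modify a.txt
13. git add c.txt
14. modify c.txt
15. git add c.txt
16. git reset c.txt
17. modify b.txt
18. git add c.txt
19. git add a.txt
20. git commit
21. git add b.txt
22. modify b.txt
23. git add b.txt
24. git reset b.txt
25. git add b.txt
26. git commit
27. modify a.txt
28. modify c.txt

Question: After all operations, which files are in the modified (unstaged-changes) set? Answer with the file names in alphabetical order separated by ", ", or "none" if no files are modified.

After op 1 (modify b.txt): modified={b.txt} staged={none}
After op 2 (modify c.txt): modified={b.txt, c.txt} staged={none}
After op 3 (git add b.txt): modified={c.txt} staged={b.txt}
After op 4 (git add c.txt): modified={none} staged={b.txt, c.txt}
After op 5 (modify b.txt): modified={b.txt} staged={b.txt, c.txt}
After op 6 (git add b.txt): modified={none} staged={b.txt, c.txt}
After op 7 (git commit): modified={none} staged={none}
After op 8 (modify c.txt): modified={c.txt} staged={none}
After op 9 (modify a.txt): modified={a.txt, c.txt} staged={none}
After op 10 (git add a.txt): modified={c.txt} staged={a.txt}
After op 11 (git commit): modified={c.txt} staged={none}
After op 12 (modify a.txt): modified={a.txt, c.txt} staged={none}
After op 13 (git add c.txt): modified={a.txt} staged={c.txt}
After op 14 (modify c.txt): modified={a.txt, c.txt} staged={c.txt}
After op 15 (git add c.txt): modified={a.txt} staged={c.txt}
After op 16 (git reset c.txt): modified={a.txt, c.txt} staged={none}
After op 17 (modify b.txt): modified={a.txt, b.txt, c.txt} staged={none}
After op 18 (git add c.txt): modified={a.txt, b.txt} staged={c.txt}
After op 19 (git add a.txt): modified={b.txt} staged={a.txt, c.txt}
After op 20 (git commit): modified={b.txt} staged={none}
After op 21 (git add b.txt): modified={none} staged={b.txt}
After op 22 (modify b.txt): modified={b.txt} staged={b.txt}
After op 23 (git add b.txt): modified={none} staged={b.txt}
After op 24 (git reset b.txt): modified={b.txt} staged={none}
After op 25 (git add b.txt): modified={none} staged={b.txt}
After op 26 (git commit): modified={none} staged={none}
After op 27 (modify a.txt): modified={a.txt} staged={none}
After op 28 (modify c.txt): modified={a.txt, c.txt} staged={none}

Answer: a.txt, c.txt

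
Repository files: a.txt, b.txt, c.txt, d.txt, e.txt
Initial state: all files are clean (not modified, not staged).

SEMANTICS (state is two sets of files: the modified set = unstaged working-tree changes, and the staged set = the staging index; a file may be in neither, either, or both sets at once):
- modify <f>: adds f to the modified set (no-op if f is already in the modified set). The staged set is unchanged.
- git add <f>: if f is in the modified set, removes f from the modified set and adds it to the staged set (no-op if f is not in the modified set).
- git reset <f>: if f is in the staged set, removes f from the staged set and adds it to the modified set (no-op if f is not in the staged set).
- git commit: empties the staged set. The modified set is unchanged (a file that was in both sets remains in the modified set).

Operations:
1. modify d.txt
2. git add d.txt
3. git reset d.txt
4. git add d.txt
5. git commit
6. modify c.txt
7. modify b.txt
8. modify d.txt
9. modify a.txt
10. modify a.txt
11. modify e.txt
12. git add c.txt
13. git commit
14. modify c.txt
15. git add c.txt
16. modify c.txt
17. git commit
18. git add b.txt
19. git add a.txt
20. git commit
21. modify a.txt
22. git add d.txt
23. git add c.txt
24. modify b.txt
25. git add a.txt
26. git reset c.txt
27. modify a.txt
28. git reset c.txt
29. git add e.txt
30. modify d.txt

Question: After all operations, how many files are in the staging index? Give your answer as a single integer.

After op 1 (modify d.txt): modified={d.txt} staged={none}
After op 2 (git add d.txt): modified={none} staged={d.txt}
After op 3 (git reset d.txt): modified={d.txt} staged={none}
After op 4 (git add d.txt): modified={none} staged={d.txt}
After op 5 (git commit): modified={none} staged={none}
After op 6 (modify c.txt): modified={c.txt} staged={none}
After op 7 (modify b.txt): modified={b.txt, c.txt} staged={none}
After op 8 (modify d.txt): modified={b.txt, c.txt, d.txt} staged={none}
After op 9 (modify a.txt): modified={a.txt, b.txt, c.txt, d.txt} staged={none}
After op 10 (modify a.txt): modified={a.txt, b.txt, c.txt, d.txt} staged={none}
After op 11 (modify e.txt): modified={a.txt, b.txt, c.txt, d.txt, e.txt} staged={none}
After op 12 (git add c.txt): modified={a.txt, b.txt, d.txt, e.txt} staged={c.txt}
After op 13 (git commit): modified={a.txt, b.txt, d.txt, e.txt} staged={none}
After op 14 (modify c.txt): modified={a.txt, b.txt, c.txt, d.txt, e.txt} staged={none}
After op 15 (git add c.txt): modified={a.txt, b.txt, d.txt, e.txt} staged={c.txt}
After op 16 (modify c.txt): modified={a.txt, b.txt, c.txt, d.txt, e.txt} staged={c.txt}
After op 17 (git commit): modified={a.txt, b.txt, c.txt, d.txt, e.txt} staged={none}
After op 18 (git add b.txt): modified={a.txt, c.txt, d.txt, e.txt} staged={b.txt}
After op 19 (git add a.txt): modified={c.txt, d.txt, e.txt} staged={a.txt, b.txt}
After op 20 (git commit): modified={c.txt, d.txt, e.txt} staged={none}
After op 21 (modify a.txt): modified={a.txt, c.txt, d.txt, e.txt} staged={none}
After op 22 (git add d.txt): modified={a.txt, c.txt, e.txt} staged={d.txt}
After op 23 (git add c.txt): modified={a.txt, e.txt} staged={c.txt, d.txt}
After op 24 (modify b.txt): modified={a.txt, b.txt, e.txt} staged={c.txt, d.txt}
After op 25 (git add a.txt): modified={b.txt, e.txt} staged={a.txt, c.txt, d.txt}
After op 26 (git reset c.txt): modified={b.txt, c.txt, e.txt} staged={a.txt, d.txt}
After op 27 (modify a.txt): modified={a.txt, b.txt, c.txt, e.txt} staged={a.txt, d.txt}
After op 28 (git reset c.txt): modified={a.txt, b.txt, c.txt, e.txt} staged={a.txt, d.txt}
After op 29 (git add e.txt): modified={a.txt, b.txt, c.txt} staged={a.txt, d.txt, e.txt}
After op 30 (modify d.txt): modified={a.txt, b.txt, c.txt, d.txt} staged={a.txt, d.txt, e.txt}
Final staged set: {a.txt, d.txt, e.txt} -> count=3

Answer: 3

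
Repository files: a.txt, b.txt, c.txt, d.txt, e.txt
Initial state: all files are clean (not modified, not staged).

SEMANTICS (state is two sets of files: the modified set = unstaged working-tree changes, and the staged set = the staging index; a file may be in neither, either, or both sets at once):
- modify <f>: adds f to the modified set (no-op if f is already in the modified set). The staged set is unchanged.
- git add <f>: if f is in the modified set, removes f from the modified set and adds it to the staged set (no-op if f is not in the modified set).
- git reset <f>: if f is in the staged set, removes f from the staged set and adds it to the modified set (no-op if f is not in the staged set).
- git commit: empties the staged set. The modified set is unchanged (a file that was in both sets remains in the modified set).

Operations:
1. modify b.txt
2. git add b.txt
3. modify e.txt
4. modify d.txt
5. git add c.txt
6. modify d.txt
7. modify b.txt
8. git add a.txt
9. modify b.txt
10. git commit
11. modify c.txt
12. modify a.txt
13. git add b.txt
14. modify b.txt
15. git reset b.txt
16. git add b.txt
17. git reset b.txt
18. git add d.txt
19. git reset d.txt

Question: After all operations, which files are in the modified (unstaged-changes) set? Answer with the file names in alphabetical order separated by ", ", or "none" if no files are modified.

Answer: a.txt, b.txt, c.txt, d.txt, e.txt

Derivation:
After op 1 (modify b.txt): modified={b.txt} staged={none}
After op 2 (git add b.txt): modified={none} staged={b.txt}
After op 3 (modify e.txt): modified={e.txt} staged={b.txt}
After op 4 (modify d.txt): modified={d.txt, e.txt} staged={b.txt}
After op 5 (git add c.txt): modified={d.txt, e.txt} staged={b.txt}
After op 6 (modify d.txt): modified={d.txt, e.txt} staged={b.txt}
After op 7 (modify b.txt): modified={b.txt, d.txt, e.txt} staged={b.txt}
After op 8 (git add a.txt): modified={b.txt, d.txt, e.txt} staged={b.txt}
After op 9 (modify b.txt): modified={b.txt, d.txt, e.txt} staged={b.txt}
After op 10 (git commit): modified={b.txt, d.txt, e.txt} staged={none}
After op 11 (modify c.txt): modified={b.txt, c.txt, d.txt, e.txt} staged={none}
After op 12 (modify a.txt): modified={a.txt, b.txt, c.txt, d.txt, e.txt} staged={none}
After op 13 (git add b.txt): modified={a.txt, c.txt, d.txt, e.txt} staged={b.txt}
After op 14 (modify b.txt): modified={a.txt, b.txt, c.txt, d.txt, e.txt} staged={b.txt}
After op 15 (git reset b.txt): modified={a.txt, b.txt, c.txt, d.txt, e.txt} staged={none}
After op 16 (git add b.txt): modified={a.txt, c.txt, d.txt, e.txt} staged={b.txt}
After op 17 (git reset b.txt): modified={a.txt, b.txt, c.txt, d.txt, e.txt} staged={none}
After op 18 (git add d.txt): modified={a.txt, b.txt, c.txt, e.txt} staged={d.txt}
After op 19 (git reset d.txt): modified={a.txt, b.txt, c.txt, d.txt, e.txt} staged={none}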